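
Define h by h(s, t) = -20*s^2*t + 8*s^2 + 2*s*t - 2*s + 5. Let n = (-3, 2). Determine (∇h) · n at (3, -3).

-1548

∂h/∂s = -40*s*t + 16*s + 2*t - 2
∂h/∂t = -20*s^2 + 2*s
∇h at (3, -3) = (400, -174)
∇h · n = (400)(-3) + (-174)(2) = -1548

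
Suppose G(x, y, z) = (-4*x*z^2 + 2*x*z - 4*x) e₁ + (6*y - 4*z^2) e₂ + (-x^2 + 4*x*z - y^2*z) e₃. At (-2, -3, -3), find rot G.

(-42, -44, 0)

(∇×G)₁ = ∂G₃/∂y − ∂G₂/∂z = -2*y*z + 8*z
(∇×G)₂ = ∂G₁/∂z − ∂G₃/∂x = -8*x*z + 4*x - 4*z
(∇×G)₃ = ∂G₂/∂x − ∂G₁/∂y = 0
∇×G = (-2*y*z + 8*z, -8*x*z + 4*x - 4*z, 0)
At (-2, -3, -3): (-42, -44, 0).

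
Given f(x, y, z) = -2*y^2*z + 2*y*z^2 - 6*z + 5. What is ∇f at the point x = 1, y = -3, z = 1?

∂f/∂x = 0
∂f/∂y = -4*y*z + 2*z^2
∂f/∂z = -2*y^2 + 4*y*z - 6
∇f = (0, -4*y*z + 2*z^2, -2*y^2 + 4*y*z - 6)
At (1, -3, 1): (0, 14, -36).

(0, 14, -36)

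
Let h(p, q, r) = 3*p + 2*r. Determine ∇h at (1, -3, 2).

∂h/∂p = 3
∂h/∂q = 0
∂h/∂r = 2
∇h = (3, 0, 2)
At (1, -3, 2): (3, 0, 2).

(3, 0, 2)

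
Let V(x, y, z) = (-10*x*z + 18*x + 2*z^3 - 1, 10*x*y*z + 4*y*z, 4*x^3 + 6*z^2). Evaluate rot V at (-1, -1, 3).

(∇×V)₁ = ∂V₃/∂y − ∂V₂/∂z = -10*x*y - 4*y
(∇×V)₂ = ∂V₁/∂z − ∂V₃/∂x = -12*x^2 - 10*x + 6*z^2
(∇×V)₃ = ∂V₂/∂x − ∂V₁/∂y = 10*y*z
∇×V = (-10*x*y - 4*y, -12*x^2 - 10*x + 6*z^2, 10*y*z)
At (-1, -1, 3): (-6, 52, -30).

(-6, 52, -30)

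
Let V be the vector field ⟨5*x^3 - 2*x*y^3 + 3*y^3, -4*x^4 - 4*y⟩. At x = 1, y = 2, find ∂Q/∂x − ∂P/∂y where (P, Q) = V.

-28

∂V₂/∂x = -16*x^3
∂V₁/∂y = -6*x*y^2 + 9*y^2
Scalar curl = -16*x^3 + 6*x*y^2 - 9*y^2
At (1, 2): -28.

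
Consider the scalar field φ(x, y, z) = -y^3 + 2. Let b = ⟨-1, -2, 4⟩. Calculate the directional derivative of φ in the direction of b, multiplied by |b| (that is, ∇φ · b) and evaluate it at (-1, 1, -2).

6

∂φ/∂x = 0
∂φ/∂y = -3*y^2
∂φ/∂z = 0
∇φ at (-1, 1, -2) = (0, -3, 0)
∇φ · b = (0)(-1) + (-3)(-2) + (0)(4) = 6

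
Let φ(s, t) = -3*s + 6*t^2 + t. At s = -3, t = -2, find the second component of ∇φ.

-23

(∇φ)_2 = ∂φ/∂t = 12*t + 1
At (-3, -2): -23.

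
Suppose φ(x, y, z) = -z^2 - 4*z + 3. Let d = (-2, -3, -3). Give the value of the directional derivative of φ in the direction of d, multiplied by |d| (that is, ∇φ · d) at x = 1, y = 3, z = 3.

30

∂φ/∂x = 0
∂φ/∂y = 0
∂φ/∂z = -2*z - 4
∇φ at (1, 3, 3) = (0, 0, -10)
∇φ · d = (0)(-2) + (0)(-3) + (-10)(-3) = 30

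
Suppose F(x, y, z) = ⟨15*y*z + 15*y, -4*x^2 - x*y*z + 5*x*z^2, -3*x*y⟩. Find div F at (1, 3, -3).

∂F₁/∂x = 0
∂F₂/∂y = -x*z
∂F₃/∂z = 0
∇·F = -x*z
At (1, 3, -3): 3.

3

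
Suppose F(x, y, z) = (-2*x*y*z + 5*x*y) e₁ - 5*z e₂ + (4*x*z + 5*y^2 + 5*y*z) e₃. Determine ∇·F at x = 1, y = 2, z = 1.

20

∂F₁/∂x = -2*y*z + 5*y
∂F₂/∂y = 0
∂F₃/∂z = 4*x + 5*y
∇·F = 4*x - 2*y*z + 10*y
At (1, 2, 1): 20.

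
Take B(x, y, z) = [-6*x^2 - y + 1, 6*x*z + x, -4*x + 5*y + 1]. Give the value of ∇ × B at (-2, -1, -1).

(17, 4, -4)

(∇×B)₁ = ∂B₃/∂y − ∂B₂/∂z = -6*x + 5
(∇×B)₂ = ∂B₁/∂z − ∂B₃/∂x = 4
(∇×B)₃ = ∂B₂/∂x − ∂B₁/∂y = 6*z + 2
∇×B = (-6*x + 5, 4, 6*z + 2)
At (-2, -1, -1): (17, 4, -4).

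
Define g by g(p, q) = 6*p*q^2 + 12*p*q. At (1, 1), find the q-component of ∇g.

24

(∇g)_2 = ∂g/∂q = 12*p*q + 12*p
At (1, 1): 24.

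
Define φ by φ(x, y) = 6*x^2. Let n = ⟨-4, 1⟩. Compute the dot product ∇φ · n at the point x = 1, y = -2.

-48

∂φ/∂x = 12*x
∂φ/∂y = 0
∇φ at (1, -2) = (12, 0)
∇φ · n = (12)(-4) + (0)(1) = -48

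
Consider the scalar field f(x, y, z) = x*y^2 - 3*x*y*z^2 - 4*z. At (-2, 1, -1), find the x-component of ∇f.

(∇f)_1 = ∂f/∂x = y^2 - 3*y*z^2
At (-2, 1, -1): -2.

-2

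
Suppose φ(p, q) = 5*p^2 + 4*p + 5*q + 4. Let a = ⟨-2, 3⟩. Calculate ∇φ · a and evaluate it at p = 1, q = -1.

-13

∂φ/∂p = 10*p + 4
∂φ/∂q = 5
∇φ at (1, -1) = (14, 5)
∇φ · a = (14)(-2) + (5)(3) = -13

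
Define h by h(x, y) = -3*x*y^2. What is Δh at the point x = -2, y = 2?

∂²h/∂x² = 0
∂²h/∂y² = -6*x
∇²h = -6*x
At (-2, 2): 12.

12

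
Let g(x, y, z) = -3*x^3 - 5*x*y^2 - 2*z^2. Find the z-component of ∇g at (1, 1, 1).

-4

(∇g)_3 = ∂g/∂z = -4*z
At (1, 1, 1): -4.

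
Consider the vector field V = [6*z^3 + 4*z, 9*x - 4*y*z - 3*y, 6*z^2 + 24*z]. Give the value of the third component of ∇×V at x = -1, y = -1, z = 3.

9

(∇×V)_3 = ∂V₂/∂x − ∂V₁/∂y
= 9 − (0)
= 9
At (-1, -1, 3): 9.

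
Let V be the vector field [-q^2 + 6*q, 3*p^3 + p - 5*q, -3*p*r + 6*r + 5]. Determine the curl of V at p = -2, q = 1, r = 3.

(0, 9, 33)

(∇×V)₁ = ∂V₃/∂q − ∂V₂/∂r = 0
(∇×V)₂ = ∂V₁/∂r − ∂V₃/∂p = 3*r
(∇×V)₃ = ∂V₂/∂p − ∂V₁/∂q = 9*p^2 + 2*q - 5
∇×V = (0, 3*r, 9*p^2 + 2*q - 5)
At (-2, 1, 3): (0, 9, 33).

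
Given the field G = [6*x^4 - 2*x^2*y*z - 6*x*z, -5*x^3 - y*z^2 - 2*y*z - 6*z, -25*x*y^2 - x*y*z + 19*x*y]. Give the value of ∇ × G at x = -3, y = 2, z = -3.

(∇×G)₁ = ∂G₃/∂y − ∂G₂/∂z = -50*x*y - x*z + 19*x + 2*y*z + 2*y + 6
(∇×G)₂ = ∂G₁/∂z − ∂G₃/∂x = -2*x^2*y - 6*x + 25*y^2 + y*z - 19*y
(∇×G)₃ = ∂G₂/∂x − ∂G₁/∂y = 2*x^2*z - 15*x^2
∇×G = (-50*x*y - x*z + 19*x + 2*y*z + 2*y + 6, -2*x^2*y - 6*x + 25*y^2 + y*z - 19*y, 2*x^2*z - 15*x^2)
At (-3, 2, -3): (232, 38, -189).

(232, 38, -189)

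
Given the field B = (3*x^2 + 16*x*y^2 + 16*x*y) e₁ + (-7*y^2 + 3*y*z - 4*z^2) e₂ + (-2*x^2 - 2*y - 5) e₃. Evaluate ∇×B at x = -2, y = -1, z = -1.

(∇×B)₁ = ∂B₃/∂y − ∂B₂/∂z = -3*y + 8*z - 2
(∇×B)₂ = ∂B₁/∂z − ∂B₃/∂x = 4*x
(∇×B)₃ = ∂B₂/∂x − ∂B₁/∂y = -32*x*y - 16*x
∇×B = (-3*y + 8*z - 2, 4*x, -32*x*y - 16*x)
At (-2, -1, -1): (-7, -8, -32).

(-7, -8, -32)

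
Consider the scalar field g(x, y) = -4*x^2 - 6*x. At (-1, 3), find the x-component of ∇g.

(∇g)_1 = ∂g/∂x = -8*x - 6
At (-1, 3): 2.

2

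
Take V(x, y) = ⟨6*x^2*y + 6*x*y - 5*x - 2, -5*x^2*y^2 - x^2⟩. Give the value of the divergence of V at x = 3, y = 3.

∂V₁/∂x = 12*x*y + 6*y - 5
∂V₂/∂y = -10*x^2*y
∇·V = -10*x^2*y + 12*x*y + 6*y - 5
At (3, 3): -149.

-149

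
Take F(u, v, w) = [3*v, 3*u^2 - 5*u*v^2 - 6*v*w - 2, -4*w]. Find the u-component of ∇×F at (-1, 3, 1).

18

(∇×F)_1 = ∂F₃/∂v − ∂F₂/∂w
= 0 − (-6*v)
= 6*v
At (-1, 3, 1): 18.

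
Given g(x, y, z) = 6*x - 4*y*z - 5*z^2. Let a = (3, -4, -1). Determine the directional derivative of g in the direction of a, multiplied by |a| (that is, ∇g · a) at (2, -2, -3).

-68

∂g/∂x = 6
∂g/∂y = -4*z
∂g/∂z = -4*y - 10*z
∇g at (2, -2, -3) = (6, 12, 38)
∇g · a = (6)(3) + (12)(-4) + (38)(-1) = -68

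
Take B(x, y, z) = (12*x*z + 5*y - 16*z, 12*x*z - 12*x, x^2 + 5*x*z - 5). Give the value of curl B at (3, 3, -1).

(∇×B)₁ = ∂B₃/∂y − ∂B₂/∂z = -12*x
(∇×B)₂ = ∂B₁/∂z − ∂B₃/∂x = 10*x - 5*z - 16
(∇×B)₃ = ∂B₂/∂x − ∂B₁/∂y = 12*z - 17
∇×B = (-12*x, 10*x - 5*z - 16, 12*z - 17)
At (3, 3, -1): (-36, 19, -29).

(-36, 19, -29)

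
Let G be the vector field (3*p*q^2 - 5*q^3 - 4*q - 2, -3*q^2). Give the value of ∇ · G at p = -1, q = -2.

24

∂G₁/∂p = 3*q^2
∂G₂/∂q = -6*q
∇·G = 3*q^2 - 6*q
At (-1, -2): 24.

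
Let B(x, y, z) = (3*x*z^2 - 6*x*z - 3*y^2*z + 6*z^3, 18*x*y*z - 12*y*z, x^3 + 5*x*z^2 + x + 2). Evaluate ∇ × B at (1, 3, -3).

(∇×B)₁ = ∂B₃/∂y − ∂B₂/∂z = -18*x*y + 12*y
(∇×B)₂ = ∂B₁/∂z − ∂B₃/∂x = -3*x^2 + 6*x*z - 6*x - 3*y^2 + 13*z^2 - 1
(∇×B)₃ = ∂B₂/∂x − ∂B₁/∂y = 24*y*z
∇×B = (-18*x*y + 12*y, -3*x^2 + 6*x*z - 6*x - 3*y^2 + 13*z^2 - 1, 24*y*z)
At (1, 3, -3): (-18, 62, -216).

(-18, 62, -216)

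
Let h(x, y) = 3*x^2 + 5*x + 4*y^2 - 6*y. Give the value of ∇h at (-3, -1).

∂h/∂x = 6*x + 5
∂h/∂y = 8*y - 6
∇h = (6*x + 5, 8*y - 6)
At (-3, -1): (-13, -14).

(-13, -14)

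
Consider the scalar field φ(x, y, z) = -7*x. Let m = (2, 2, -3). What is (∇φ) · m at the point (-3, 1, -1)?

∂φ/∂x = -7
∂φ/∂y = 0
∂φ/∂z = 0
∇φ at (-3, 1, -1) = (-7, 0, 0)
∇φ · m = (-7)(2) + (0)(2) + (0)(-3) = -14

-14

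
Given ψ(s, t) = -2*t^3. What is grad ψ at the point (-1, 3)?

(0, -54)

∂ψ/∂s = 0
∂ψ/∂t = -6*t^2
∇ψ = (0, -6*t^2)
At (-1, 3): (0, -54).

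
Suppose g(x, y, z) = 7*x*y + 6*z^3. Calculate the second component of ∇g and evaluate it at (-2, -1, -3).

-14

(∇g)_2 = ∂g/∂y = 7*x
At (-2, -1, -3): -14.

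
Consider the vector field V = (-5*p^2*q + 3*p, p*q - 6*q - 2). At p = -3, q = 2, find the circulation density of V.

∂V₂/∂p = q
∂V₁/∂q = -5*p^2
Scalar curl = 5*p^2 + q
At (-3, 2): 47.

47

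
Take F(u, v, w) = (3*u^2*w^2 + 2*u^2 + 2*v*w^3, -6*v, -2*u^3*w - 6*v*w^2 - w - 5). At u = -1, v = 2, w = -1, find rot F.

(∇×F)₁ = ∂F₃/∂v − ∂F₂/∂w = -6*w^2
(∇×F)₂ = ∂F₁/∂w − ∂F₃/∂u = 12*u^2*w + 6*v*w^2
(∇×F)₃ = ∂F₂/∂u − ∂F₁/∂v = -2*w^3
∇×F = (-6*w^2, 12*u^2*w + 6*v*w^2, -2*w^3)
At (-1, 2, -1): (-6, 0, 2).

(-6, 0, 2)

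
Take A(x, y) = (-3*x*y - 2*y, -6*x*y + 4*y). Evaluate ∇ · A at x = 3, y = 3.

-23

∂A₁/∂x = -3*y
∂A₂/∂y = -6*x + 4
∇·A = -6*x - 3*y + 4
At (3, 3): -23.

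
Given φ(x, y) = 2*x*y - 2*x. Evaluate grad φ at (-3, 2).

(2, -6)

∂φ/∂x = 2*y - 2
∂φ/∂y = 2*x
∇φ = (2*y - 2, 2*x)
At (-3, 2): (2, -6).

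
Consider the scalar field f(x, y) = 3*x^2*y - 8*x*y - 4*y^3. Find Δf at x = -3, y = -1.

18

∂²f/∂x² = 6*y
∂²f/∂y² = -24*y
∇²f = -18*y
At (-3, -1): 18.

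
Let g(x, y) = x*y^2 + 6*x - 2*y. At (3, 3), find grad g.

∂g/∂x = y^2 + 6
∂g/∂y = 2*x*y - 2
∇g = (y^2 + 6, 2*x*y - 2)
At (3, 3): (15, 16).

(15, 16)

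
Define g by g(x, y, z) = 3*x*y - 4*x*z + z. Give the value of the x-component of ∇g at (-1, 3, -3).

(∇g)_1 = ∂g/∂x = 3*y - 4*z
At (-1, 3, -3): 21.

21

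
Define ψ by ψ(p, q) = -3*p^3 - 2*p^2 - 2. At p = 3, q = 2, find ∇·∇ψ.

∂²ψ/∂p² = -2*(9*p + 2)
∂²ψ/∂q² = 0
∇²ψ = -18*p - 4
At (3, 2): -58.

-58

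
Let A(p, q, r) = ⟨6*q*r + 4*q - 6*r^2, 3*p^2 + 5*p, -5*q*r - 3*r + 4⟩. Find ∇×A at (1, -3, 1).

(∇×A)₁ = ∂A₃/∂q − ∂A₂/∂r = -5*r
(∇×A)₂ = ∂A₁/∂r − ∂A₃/∂p = 6*q - 12*r
(∇×A)₃ = ∂A₂/∂p − ∂A₁/∂q = 6*p - 6*r + 1
∇×A = (-5*r, 6*q - 12*r, 6*p - 6*r + 1)
At (1, -3, 1): (-5, -30, 1).

(-5, -30, 1)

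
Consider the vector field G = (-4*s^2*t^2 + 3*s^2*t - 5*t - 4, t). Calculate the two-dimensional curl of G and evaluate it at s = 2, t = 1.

25

∂G₂/∂s = 0
∂G₁/∂t = -8*s^2*t + 3*s^2 - 5
Scalar curl = 8*s^2*t - 3*s^2 + 5
At (2, 1): 25.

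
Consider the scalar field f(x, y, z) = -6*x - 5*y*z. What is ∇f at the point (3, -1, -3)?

∂f/∂x = -6
∂f/∂y = -5*z
∂f/∂z = -5*y
∇f = (-6, -5*z, -5*y)
At (3, -1, -3): (-6, 15, 5).

(-6, 15, 5)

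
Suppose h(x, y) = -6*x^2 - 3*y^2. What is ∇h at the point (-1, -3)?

∂h/∂x = -12*x
∂h/∂y = -6*y
∇h = (-12*x, -6*y)
At (-1, -3): (12, 18).

(12, 18)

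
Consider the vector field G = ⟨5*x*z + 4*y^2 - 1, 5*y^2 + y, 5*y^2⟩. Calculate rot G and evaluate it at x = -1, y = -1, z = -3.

(∇×G)₁ = ∂G₃/∂y − ∂G₂/∂z = 10*y
(∇×G)₂ = ∂G₁/∂z − ∂G₃/∂x = 5*x
(∇×G)₃ = ∂G₂/∂x − ∂G₁/∂y = -8*y
∇×G = (10*y, 5*x, -8*y)
At (-1, -1, -3): (-10, -5, 8).

(-10, -5, 8)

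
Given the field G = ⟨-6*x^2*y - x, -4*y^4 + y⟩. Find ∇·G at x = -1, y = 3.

∂G₁/∂x = -12*x*y - 1
∂G₂/∂y = -16*y^3 + 1
∇·G = -12*x*y - 16*y^3
At (-1, 3): -396.

-396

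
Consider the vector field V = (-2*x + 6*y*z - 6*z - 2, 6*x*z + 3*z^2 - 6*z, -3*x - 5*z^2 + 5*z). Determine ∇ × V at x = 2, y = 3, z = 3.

(∇×V)₁ = ∂V₃/∂y − ∂V₂/∂z = -6*x - 6*z + 6
(∇×V)₂ = ∂V₁/∂z − ∂V₃/∂x = 6*y - 3
(∇×V)₃ = ∂V₂/∂x − ∂V₁/∂y = 0
∇×V = (-6*x - 6*z + 6, 6*y - 3, 0)
At (2, 3, 3): (-24, 15, 0).

(-24, 15, 0)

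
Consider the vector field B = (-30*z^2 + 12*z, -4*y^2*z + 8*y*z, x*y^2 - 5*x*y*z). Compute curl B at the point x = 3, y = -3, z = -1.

(∇×B)₁ = ∂B₃/∂y − ∂B₂/∂z = 2*x*y - 5*x*z + 4*y^2 - 8*y
(∇×B)₂ = ∂B₁/∂z − ∂B₃/∂x = -y^2 + 5*y*z - 60*z + 12
(∇×B)₃ = ∂B₂/∂x − ∂B₁/∂y = 0
∇×B = (2*x*y - 5*x*z + 4*y^2 - 8*y, -y^2 + 5*y*z - 60*z + 12, 0)
At (3, -3, -1): (57, 78, 0).

(57, 78, 0)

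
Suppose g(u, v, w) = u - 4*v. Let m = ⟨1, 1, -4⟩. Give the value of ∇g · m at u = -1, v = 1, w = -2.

∂g/∂u = 1
∂g/∂v = -4
∂g/∂w = 0
∇g at (-1, 1, -2) = (1, -4, 0)
∇g · m = (1)(1) + (-4)(1) + (0)(-4) = -3

-3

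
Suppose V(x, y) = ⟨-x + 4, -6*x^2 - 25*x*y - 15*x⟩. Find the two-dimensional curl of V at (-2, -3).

84

∂V₂/∂x = -12*x - 25*y - 15
∂V₁/∂y = 0
Scalar curl = -12*x - 25*y - 15
At (-2, -3): 84.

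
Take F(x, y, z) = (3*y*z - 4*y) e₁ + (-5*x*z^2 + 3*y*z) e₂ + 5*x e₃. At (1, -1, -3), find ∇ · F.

-9

∂F₁/∂x = 0
∂F₂/∂y = 3*z
∂F₃/∂z = 0
∇·F = 3*z
At (1, -1, -3): -9.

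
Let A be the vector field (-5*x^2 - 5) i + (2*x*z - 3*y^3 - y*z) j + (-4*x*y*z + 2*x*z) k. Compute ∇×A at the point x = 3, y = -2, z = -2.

(16, 20, -4)

(∇×A)₁ = ∂A₃/∂y − ∂A₂/∂z = -4*x*z - 2*x + y
(∇×A)₂ = ∂A₁/∂z − ∂A₃/∂x = 4*y*z - 2*z
(∇×A)₃ = ∂A₂/∂x − ∂A₁/∂y = 2*z
∇×A = (-4*x*z - 2*x + y, 4*y*z - 2*z, 2*z)
At (3, -2, -2): (16, 20, -4).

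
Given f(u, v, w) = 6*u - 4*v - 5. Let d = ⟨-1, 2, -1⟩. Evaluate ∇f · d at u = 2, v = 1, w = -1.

∂f/∂u = 6
∂f/∂v = -4
∂f/∂w = 0
∇f at (2, 1, -1) = (6, -4, 0)
∇f · d = (6)(-1) + (-4)(2) + (0)(-1) = -14

-14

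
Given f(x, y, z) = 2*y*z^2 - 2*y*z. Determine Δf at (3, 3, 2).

12

∂²f/∂x² = 0
∂²f/∂y² = 0
∂²f/∂z² = 4*y
∇²f = 4*y
At (3, 3, 2): 12.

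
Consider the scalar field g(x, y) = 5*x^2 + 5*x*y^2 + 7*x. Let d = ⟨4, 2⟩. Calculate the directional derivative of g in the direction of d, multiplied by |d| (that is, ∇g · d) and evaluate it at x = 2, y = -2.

∂g/∂x = 10*x + 5*y^2 + 7
∂g/∂y = 10*x*y
∇g at (2, -2) = (47, -40)
∇g · d = (47)(4) + (-40)(2) = 108

108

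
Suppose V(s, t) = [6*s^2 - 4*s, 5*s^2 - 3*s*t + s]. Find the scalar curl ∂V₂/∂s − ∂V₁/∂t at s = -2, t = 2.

∂V₂/∂s = 10*s - 3*t + 1
∂V₁/∂t = 0
Scalar curl = 10*s - 3*t + 1
At (-2, 2): -25.

-25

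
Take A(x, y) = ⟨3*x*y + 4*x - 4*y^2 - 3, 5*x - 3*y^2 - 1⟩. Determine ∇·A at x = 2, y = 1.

∂A₁/∂x = 3*y + 4
∂A₂/∂y = -6*y
∇·A = -3*y + 4
At (2, 1): 1.

1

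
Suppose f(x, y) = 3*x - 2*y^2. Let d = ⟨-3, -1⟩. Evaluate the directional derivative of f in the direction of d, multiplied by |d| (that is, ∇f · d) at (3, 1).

-5

∂f/∂x = 3
∂f/∂y = -4*y
∇f at (3, 1) = (3, -4)
∇f · d = (3)(-3) + (-4)(-1) = -5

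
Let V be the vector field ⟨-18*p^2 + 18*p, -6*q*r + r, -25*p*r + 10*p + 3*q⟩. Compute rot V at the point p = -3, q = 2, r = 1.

(14, 15, 0)

(∇×V)₁ = ∂V₃/∂q − ∂V₂/∂r = 6*q + 2
(∇×V)₂ = ∂V₁/∂r − ∂V₃/∂p = 25*r - 10
(∇×V)₃ = ∂V₂/∂p − ∂V₁/∂q = 0
∇×V = (6*q + 2, 25*r - 10, 0)
At (-3, 2, 1): (14, 15, 0).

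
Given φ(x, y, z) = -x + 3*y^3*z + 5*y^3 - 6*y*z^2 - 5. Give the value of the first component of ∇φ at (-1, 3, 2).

(∇φ)_1 = ∂φ/∂x = -1
At (-1, 3, 2): -1.

-1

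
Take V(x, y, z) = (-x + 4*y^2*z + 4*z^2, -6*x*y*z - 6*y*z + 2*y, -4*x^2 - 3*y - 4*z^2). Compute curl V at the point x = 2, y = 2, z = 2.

(∇×V)₁ = ∂V₃/∂y − ∂V₂/∂z = 6*x*y + 6*y - 3
(∇×V)₂ = ∂V₁/∂z − ∂V₃/∂x = 8*x + 4*y^2 + 8*z
(∇×V)₃ = ∂V₂/∂x − ∂V₁/∂y = -14*y*z
∇×V = (6*x*y + 6*y - 3, 8*x + 4*y^2 + 8*z, -14*y*z)
At (2, 2, 2): (33, 48, -56).

(33, 48, -56)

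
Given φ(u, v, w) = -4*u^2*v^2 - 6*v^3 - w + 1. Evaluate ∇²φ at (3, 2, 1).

∂²φ/∂u² = -8*v^2
∂²φ/∂v² = -4*(2*u^2 + 9*v)
∂²φ/∂w² = 0
∇²φ = -8*u^2 - 8*v^2 - 36*v
At (3, 2, 1): -176.

-176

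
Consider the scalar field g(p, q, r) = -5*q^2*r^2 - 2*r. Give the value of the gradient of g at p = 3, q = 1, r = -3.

(0, -90, 28)

∂g/∂p = 0
∂g/∂q = -10*q*r^2
∂g/∂r = -10*q^2*r - 2
∇g = (0, -10*q*r^2, -10*q^2*r - 2)
At (3, 1, -3): (0, -90, 28).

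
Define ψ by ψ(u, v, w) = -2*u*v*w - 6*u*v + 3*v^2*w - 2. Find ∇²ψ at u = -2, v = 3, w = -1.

-6

∂²ψ/∂u² = 0
∂²ψ/∂v² = 6*w
∂²ψ/∂w² = 0
∇²ψ = 6*w
At (-2, 3, -1): -6.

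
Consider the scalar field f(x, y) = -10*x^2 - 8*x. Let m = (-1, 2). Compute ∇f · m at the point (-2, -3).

-32

∂f/∂x = -20*x - 8
∂f/∂y = 0
∇f at (-2, -3) = (32, 0)
∇f · m = (32)(-1) + (0)(2) = -32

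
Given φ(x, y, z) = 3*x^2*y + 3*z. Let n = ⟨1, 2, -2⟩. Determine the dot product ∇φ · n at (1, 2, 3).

12

∂φ/∂x = 6*x*y
∂φ/∂y = 3*x^2
∂φ/∂z = 3
∇φ at (1, 2, 3) = (12, 3, 3)
∇φ · n = (12)(1) + (3)(2) + (3)(-2) = 12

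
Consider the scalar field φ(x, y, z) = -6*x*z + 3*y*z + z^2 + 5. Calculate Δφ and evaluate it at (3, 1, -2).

2

∂²φ/∂x² = 0
∂²φ/∂y² = 0
∂²φ/∂z² = 2
∇²φ = 2
At (3, 1, -2): 2.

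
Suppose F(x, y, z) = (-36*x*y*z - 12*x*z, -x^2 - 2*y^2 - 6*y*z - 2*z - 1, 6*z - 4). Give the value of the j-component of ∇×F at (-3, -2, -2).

-180

(∇×F)_2 = ∂F₁/∂z − ∂F₃/∂x
= -36*x*y - 12*x − (0)
= -36*x*y - 12*x
At (-3, -2, -2): -180.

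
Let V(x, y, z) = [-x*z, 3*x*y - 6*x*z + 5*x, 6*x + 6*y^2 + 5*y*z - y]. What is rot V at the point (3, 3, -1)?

(48, -9, 20)

(∇×V)₁ = ∂V₃/∂y − ∂V₂/∂z = 6*x + 12*y + 5*z - 1
(∇×V)₂ = ∂V₁/∂z − ∂V₃/∂x = -x - 6
(∇×V)₃ = ∂V₂/∂x − ∂V₁/∂y = 3*y - 6*z + 5
∇×V = (6*x + 12*y + 5*z - 1, -x - 6, 3*y - 6*z + 5)
At (3, 3, -1): (48, -9, 20).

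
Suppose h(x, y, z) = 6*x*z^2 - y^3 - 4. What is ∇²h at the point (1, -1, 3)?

∂²h/∂x² = 0
∂²h/∂y² = -6*y
∂²h/∂z² = 12*x
∇²h = 12*x - 6*y
At (1, -1, 3): 18.

18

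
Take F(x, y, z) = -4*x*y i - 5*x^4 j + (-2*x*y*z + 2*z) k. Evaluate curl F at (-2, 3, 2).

(8, 12, 152)

(∇×F)₁ = ∂F₃/∂y − ∂F₂/∂z = -2*x*z
(∇×F)₂ = ∂F₁/∂z − ∂F₃/∂x = 2*y*z
(∇×F)₃ = ∂F₂/∂x − ∂F₁/∂y = -20*x^3 + 4*x
∇×F = (-2*x*z, 2*y*z, -20*x^3 + 4*x)
At (-2, 3, 2): (8, 12, 152).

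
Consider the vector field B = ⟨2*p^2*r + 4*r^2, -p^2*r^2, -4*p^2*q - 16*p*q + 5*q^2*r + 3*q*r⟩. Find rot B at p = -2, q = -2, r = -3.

(∇×B)₁ = ∂B₃/∂q − ∂B₂/∂r = 2*p^2*r - 4*p^2 - 16*p + 10*q*r + 3*r
(∇×B)₂ = ∂B₁/∂r − ∂B₃/∂p = 2*p^2 + 8*p*q + 16*q + 8*r
(∇×B)₃ = ∂B₂/∂p − ∂B₁/∂q = -2*p*r^2
∇×B = (2*p^2*r - 4*p^2 - 16*p + 10*q*r + 3*r, 2*p^2 + 8*p*q + 16*q + 8*r, -2*p*r^2)
At (-2, -2, -3): (43, -16, 36).

(43, -16, 36)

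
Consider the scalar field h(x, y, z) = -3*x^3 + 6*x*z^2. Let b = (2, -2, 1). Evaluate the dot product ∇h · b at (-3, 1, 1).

∂h/∂x = -9*x^2 + 6*z^2
∂h/∂y = 0
∂h/∂z = 12*x*z
∇h at (-3, 1, 1) = (-75, 0, -36)
∇h · b = (-75)(2) + (0)(-2) + (-36)(1) = -186

-186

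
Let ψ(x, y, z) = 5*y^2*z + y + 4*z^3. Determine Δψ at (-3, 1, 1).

34

∂²ψ/∂x² = 0
∂²ψ/∂y² = 10*z
∂²ψ/∂z² = 24*z
∇²ψ = 34*z
At (-3, 1, 1): 34.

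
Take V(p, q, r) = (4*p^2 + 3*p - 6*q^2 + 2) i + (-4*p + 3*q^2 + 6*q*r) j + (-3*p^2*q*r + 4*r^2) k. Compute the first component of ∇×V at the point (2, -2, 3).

(∇×V)_1 = ∂V₃/∂q − ∂V₂/∂r
= -3*p^2*r − (6*q)
= -3*p^2*r - 6*q
At (2, -2, 3): -24.

-24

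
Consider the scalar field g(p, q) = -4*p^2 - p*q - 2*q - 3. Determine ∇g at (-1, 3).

(5, -1)

∂g/∂p = -8*p - q
∂g/∂q = -p - 2
∇g = (-8*p - q, -p - 2)
At (-1, 3): (5, -1).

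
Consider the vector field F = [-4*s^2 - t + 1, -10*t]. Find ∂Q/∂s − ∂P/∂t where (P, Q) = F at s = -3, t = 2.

∂F₂/∂s = 0
∂F₁/∂t = -1
Scalar curl = 1
At (-3, 2): 1.

1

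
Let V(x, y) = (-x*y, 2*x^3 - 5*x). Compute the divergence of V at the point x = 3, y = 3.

-3

∂V₁/∂x = -y
∂V₂/∂y = 0
∇·V = -y
At (3, 3): -3.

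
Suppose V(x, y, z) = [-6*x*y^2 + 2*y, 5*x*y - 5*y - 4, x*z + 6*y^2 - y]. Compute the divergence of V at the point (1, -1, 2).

∂V₁/∂x = -6*y^2
∂V₂/∂y = 5*x - 5
∂V₃/∂z = x
∇·V = 6*x - 6*y^2 - 5
At (1, -1, 2): -5.

-5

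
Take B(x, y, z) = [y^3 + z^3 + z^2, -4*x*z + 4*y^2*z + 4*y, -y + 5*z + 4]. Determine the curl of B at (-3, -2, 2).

(-29, 16, -20)

(∇×B)₁ = ∂B₃/∂y − ∂B₂/∂z = 4*x - 4*y^2 - 1
(∇×B)₂ = ∂B₁/∂z − ∂B₃/∂x = 3*z^2 + 2*z
(∇×B)₃ = ∂B₂/∂x − ∂B₁/∂y = -3*y^2 - 4*z
∇×B = (4*x - 4*y^2 - 1, 3*z^2 + 2*z, -3*y^2 - 4*z)
At (-3, -2, 2): (-29, 16, -20).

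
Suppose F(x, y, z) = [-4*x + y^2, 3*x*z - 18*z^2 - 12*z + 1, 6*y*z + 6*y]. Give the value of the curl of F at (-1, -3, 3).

(147, 0, 15)

(∇×F)₁ = ∂F₃/∂y − ∂F₂/∂z = -3*x + 42*z + 18
(∇×F)₂ = ∂F₁/∂z − ∂F₃/∂x = 0
(∇×F)₃ = ∂F₂/∂x − ∂F₁/∂y = -2*y + 3*z
∇×F = (-3*x + 42*z + 18, 0, -2*y + 3*z)
At (-1, -3, 3): (147, 0, 15).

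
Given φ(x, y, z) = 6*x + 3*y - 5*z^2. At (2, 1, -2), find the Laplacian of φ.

-10

∂²φ/∂x² = 0
∂²φ/∂y² = 0
∂²φ/∂z² = -10
∇²φ = -10
At (2, 1, -2): -10.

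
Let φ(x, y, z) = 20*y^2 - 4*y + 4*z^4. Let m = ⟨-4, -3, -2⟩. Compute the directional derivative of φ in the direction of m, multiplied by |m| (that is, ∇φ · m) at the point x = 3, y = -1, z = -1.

164

∂φ/∂x = 0
∂φ/∂y = 40*y - 4
∂φ/∂z = 16*z^3
∇φ at (3, -1, -1) = (0, -44, -16)
∇φ · m = (0)(-4) + (-44)(-3) + (-16)(-2) = 164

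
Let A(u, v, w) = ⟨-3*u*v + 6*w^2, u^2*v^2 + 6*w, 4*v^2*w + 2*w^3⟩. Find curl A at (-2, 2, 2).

(26, 24, -22)

(∇×A)₁ = ∂A₃/∂v − ∂A₂/∂w = 8*v*w - 6
(∇×A)₂ = ∂A₁/∂w − ∂A₃/∂u = 12*w
(∇×A)₃ = ∂A₂/∂u − ∂A₁/∂v = 2*u*v^2 + 3*u
∇×A = (8*v*w - 6, 12*w, 2*u*v^2 + 3*u)
At (-2, 2, 2): (26, 24, -22).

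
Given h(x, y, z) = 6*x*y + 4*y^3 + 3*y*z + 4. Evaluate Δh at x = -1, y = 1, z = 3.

24

∂²h/∂x² = 0
∂²h/∂y² = 24*y
∂²h/∂z² = 0
∇²h = 24*y
At (-1, 1, 3): 24.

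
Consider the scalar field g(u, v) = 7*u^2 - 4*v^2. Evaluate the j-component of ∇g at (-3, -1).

(∇g)_2 = ∂g/∂v = -8*v
At (-3, -1): 8.

8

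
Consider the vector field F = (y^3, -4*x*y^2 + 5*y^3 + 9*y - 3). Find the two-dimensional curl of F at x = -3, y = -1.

∂F₂/∂x = -4*y^2
∂F₁/∂y = 3*y^2
Scalar curl = -7*y^2
At (-3, -1): -7.

-7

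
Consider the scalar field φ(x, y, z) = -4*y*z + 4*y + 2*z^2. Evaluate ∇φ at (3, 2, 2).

∂φ/∂x = 0
∂φ/∂y = -4*z + 4
∂φ/∂z = -4*y + 4*z
∇φ = (0, -4*z + 4, -4*y + 4*z)
At (3, 2, 2): (0, -4, 0).

(0, -4, 0)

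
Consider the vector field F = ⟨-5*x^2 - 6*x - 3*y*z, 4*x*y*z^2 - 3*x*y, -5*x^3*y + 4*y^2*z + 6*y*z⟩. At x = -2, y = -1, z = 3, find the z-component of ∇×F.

(∇×F)_3 = ∂F₂/∂x − ∂F₁/∂y
= 4*y*z^2 - 3*y − (-3*z)
= 4*y*z^2 - 3*y + 3*z
At (-2, -1, 3): -24.

-24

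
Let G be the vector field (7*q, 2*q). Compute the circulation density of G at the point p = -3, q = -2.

-7

∂G₂/∂p = 0
∂G₁/∂q = 7
Scalar curl = -7
At (-3, -2): -7.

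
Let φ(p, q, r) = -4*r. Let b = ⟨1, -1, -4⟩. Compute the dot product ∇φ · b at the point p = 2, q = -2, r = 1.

∂φ/∂p = 0
∂φ/∂q = 0
∂φ/∂r = -4
∇φ at (2, -2, 1) = (0, 0, -4)
∇φ · b = (0)(1) + (0)(-1) + (-4)(-4) = 16

16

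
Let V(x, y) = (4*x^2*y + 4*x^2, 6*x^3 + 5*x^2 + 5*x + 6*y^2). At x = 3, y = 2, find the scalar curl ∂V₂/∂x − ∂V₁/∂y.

161

∂V₂/∂x = 18*x^2 + 10*x + 5
∂V₁/∂y = 4*x^2
Scalar curl = 14*x^2 + 10*x + 5
At (3, 2): 161.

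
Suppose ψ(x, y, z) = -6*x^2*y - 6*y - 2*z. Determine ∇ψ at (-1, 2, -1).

(24, -12, -2)

∂ψ/∂x = -12*x*y
∂ψ/∂y = -6*x^2 - 6
∂ψ/∂z = -2
∇ψ = (-12*x*y, -6*x^2 - 6, -2)
At (-1, 2, -1): (24, -12, -2).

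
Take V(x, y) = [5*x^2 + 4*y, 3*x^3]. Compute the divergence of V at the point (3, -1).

30

∂V₁/∂x = 10*x
∂V₂/∂y = 0
∇·V = 10*x
At (3, -1): 30.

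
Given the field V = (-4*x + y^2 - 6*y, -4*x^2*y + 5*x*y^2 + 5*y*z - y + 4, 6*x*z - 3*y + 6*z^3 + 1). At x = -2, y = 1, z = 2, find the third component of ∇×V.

25

(∇×V)_3 = ∂V₂/∂x − ∂V₁/∂y
= -8*x*y + 5*y^2 − (2*y - 6)
= -8*x*y + 5*y^2 - 2*y + 6
At (-2, 1, 2): 25.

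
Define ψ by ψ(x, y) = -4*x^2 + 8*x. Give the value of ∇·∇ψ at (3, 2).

∂²ψ/∂x² = -8
∂²ψ/∂y² = 0
∇²ψ = -8
At (3, 2): -8.

-8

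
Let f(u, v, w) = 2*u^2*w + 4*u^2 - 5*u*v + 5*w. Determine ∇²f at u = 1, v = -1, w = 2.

∂²f/∂u² = 4*(w + 2)
∂²f/∂v² = 0
∂²f/∂w² = 0
∇²f = 4*w + 8
At (1, -1, 2): 16.

16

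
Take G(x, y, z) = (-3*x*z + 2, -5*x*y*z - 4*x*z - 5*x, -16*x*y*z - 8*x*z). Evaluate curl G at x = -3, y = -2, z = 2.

(114, -39, 7)

(∇×G)₁ = ∂G₃/∂y − ∂G₂/∂z = 5*x*y - 16*x*z + 4*x
(∇×G)₂ = ∂G₁/∂z − ∂G₃/∂x = -3*x + 16*y*z + 8*z
(∇×G)₃ = ∂G₂/∂x − ∂G₁/∂y = -5*y*z - 4*z - 5
∇×G = (5*x*y - 16*x*z + 4*x, -3*x + 16*y*z + 8*z, -5*y*z - 4*z - 5)
At (-3, -2, 2): (114, -39, 7).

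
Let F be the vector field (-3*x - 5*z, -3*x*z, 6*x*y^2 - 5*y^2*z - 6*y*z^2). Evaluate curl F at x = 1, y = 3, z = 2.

(∇×F)₁ = ∂F₃/∂y − ∂F₂/∂z = 12*x*y + 3*x - 10*y*z - 6*z^2
(∇×F)₂ = ∂F₁/∂z − ∂F₃/∂x = -6*y^2 - 5
(∇×F)₃ = ∂F₂/∂x − ∂F₁/∂y = -3*z
∇×F = (12*x*y + 3*x - 10*y*z - 6*z^2, -6*y^2 - 5, -3*z)
At (1, 3, 2): (-45, -59, -6).

(-45, -59, -6)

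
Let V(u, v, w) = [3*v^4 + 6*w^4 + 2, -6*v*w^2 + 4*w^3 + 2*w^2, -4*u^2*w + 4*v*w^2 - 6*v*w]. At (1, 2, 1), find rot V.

(∇×V)₁ = ∂V₃/∂v − ∂V₂/∂w = 12*v*w - 8*w^2 - 10*w
(∇×V)₂ = ∂V₁/∂w − ∂V₃/∂u = 8*u*w + 24*w^3
(∇×V)₃ = ∂V₂/∂u − ∂V₁/∂v = -12*v^3
∇×V = (12*v*w - 8*w^2 - 10*w, 8*u*w + 24*w^3, -12*v^3)
At (1, 2, 1): (6, 32, -96).

(6, 32, -96)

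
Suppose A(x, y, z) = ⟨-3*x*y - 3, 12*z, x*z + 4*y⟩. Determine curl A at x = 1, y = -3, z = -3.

(-8, 3, 3)

(∇×A)₁ = ∂A₃/∂y − ∂A₂/∂z = -8
(∇×A)₂ = ∂A₁/∂z − ∂A₃/∂x = -z
(∇×A)₃ = ∂A₂/∂x − ∂A₁/∂y = 3*x
∇×A = (-8, -z, 3*x)
At (1, -3, -3): (-8, 3, 3).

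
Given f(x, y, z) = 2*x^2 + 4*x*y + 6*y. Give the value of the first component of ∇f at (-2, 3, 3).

(∇f)_1 = ∂f/∂x = 4*x + 4*y
At (-2, 3, 3): 4.

4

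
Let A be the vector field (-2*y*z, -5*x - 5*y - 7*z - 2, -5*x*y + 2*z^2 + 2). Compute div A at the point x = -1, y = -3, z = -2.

-13

∂A₁/∂x = 0
∂A₂/∂y = -5
∂A₃/∂z = 4*z
∇·A = 4*z - 5
At (-1, -3, -2): -13.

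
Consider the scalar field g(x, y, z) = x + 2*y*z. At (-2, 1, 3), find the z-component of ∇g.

2

(∇g)_3 = ∂g/∂z = 2*y
At (-2, 1, 3): 2.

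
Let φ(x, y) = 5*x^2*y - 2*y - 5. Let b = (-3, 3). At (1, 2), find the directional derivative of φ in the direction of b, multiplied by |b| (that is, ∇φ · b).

∂φ/∂x = 10*x*y
∂φ/∂y = 5*x^2 - 2
∇φ at (1, 2) = (20, 3)
∇φ · b = (20)(-3) + (3)(3) = -51

-51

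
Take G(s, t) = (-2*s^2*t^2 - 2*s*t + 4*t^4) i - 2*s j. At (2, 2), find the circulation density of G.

-94

∂G₂/∂s = -2
∂G₁/∂t = -4*s^2*t - 2*s + 16*t^3
Scalar curl = 4*s^2*t + 2*s - 16*t^3 - 2
At (2, 2): -94.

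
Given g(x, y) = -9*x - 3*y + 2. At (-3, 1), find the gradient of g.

(-9, -3)

∂g/∂x = -9
∂g/∂y = -3
∇g = (-9, -3)
At (-3, 1): (-9, -3).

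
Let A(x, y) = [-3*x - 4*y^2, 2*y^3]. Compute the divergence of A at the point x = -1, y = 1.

∂A₁/∂x = -3
∂A₂/∂y = 6*y^2
∇·A = 6*y^2 - 3
At (-1, 1): 3.

3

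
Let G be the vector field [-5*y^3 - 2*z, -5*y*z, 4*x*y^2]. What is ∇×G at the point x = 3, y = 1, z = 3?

(29, -6, 15)

(∇×G)₁ = ∂G₃/∂y − ∂G₂/∂z = 8*x*y + 5*y
(∇×G)₂ = ∂G₁/∂z − ∂G₃/∂x = -4*y^2 - 2
(∇×G)₃ = ∂G₂/∂x − ∂G₁/∂y = 15*y^2
∇×G = (8*x*y + 5*y, -4*y^2 - 2, 15*y^2)
At (3, 1, 3): (29, -6, 15).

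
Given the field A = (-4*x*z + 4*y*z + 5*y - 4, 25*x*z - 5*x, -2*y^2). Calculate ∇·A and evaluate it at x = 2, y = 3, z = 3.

∂A₁/∂x = -4*z
∂A₂/∂y = 0
∂A₃/∂z = 0
∇·A = -4*z
At (2, 3, 3): -12.

-12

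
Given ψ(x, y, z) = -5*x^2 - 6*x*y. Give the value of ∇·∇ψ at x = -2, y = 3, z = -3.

-10

∂²ψ/∂x² = -10
∂²ψ/∂y² = 0
∂²ψ/∂z² = 0
∇²ψ = -10
At (-2, 3, -3): -10.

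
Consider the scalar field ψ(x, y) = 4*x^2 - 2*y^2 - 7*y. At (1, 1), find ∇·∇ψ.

∂²ψ/∂x² = 8
∂²ψ/∂y² = -4
∇²ψ = 4
At (1, 1): 4.

4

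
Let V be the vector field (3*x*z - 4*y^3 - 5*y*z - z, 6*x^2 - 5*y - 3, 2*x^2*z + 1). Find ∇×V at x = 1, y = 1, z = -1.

(∇×V)₁ = ∂V₃/∂y − ∂V₂/∂z = 0
(∇×V)₂ = ∂V₁/∂z − ∂V₃/∂x = -4*x*z + 3*x - 5*y - 1
(∇×V)₃ = ∂V₂/∂x − ∂V₁/∂y = 12*x + 12*y^2 + 5*z
∇×V = (0, -4*x*z + 3*x - 5*y - 1, 12*x + 12*y^2 + 5*z)
At (1, 1, -1): (0, 1, 19).

(0, 1, 19)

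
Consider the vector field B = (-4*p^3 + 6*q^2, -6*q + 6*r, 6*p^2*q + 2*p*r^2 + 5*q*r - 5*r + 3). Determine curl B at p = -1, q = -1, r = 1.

(∇×B)₁ = ∂B₃/∂q − ∂B₂/∂r = 6*p^2 + 5*r - 6
(∇×B)₂ = ∂B₁/∂r − ∂B₃/∂p = -12*p*q - 2*r^2
(∇×B)₃ = ∂B₂/∂p − ∂B₁/∂q = -12*q
∇×B = (6*p^2 + 5*r - 6, -12*p*q - 2*r^2, -12*q)
At (-1, -1, 1): (5, -14, 12).

(5, -14, 12)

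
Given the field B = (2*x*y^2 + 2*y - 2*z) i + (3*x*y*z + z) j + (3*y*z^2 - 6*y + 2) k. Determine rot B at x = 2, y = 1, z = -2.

(∇×B)₁ = ∂B₃/∂y − ∂B₂/∂z = -3*x*y + 3*z^2 - 7
(∇×B)₂ = ∂B₁/∂z − ∂B₃/∂x = -2
(∇×B)₃ = ∂B₂/∂x − ∂B₁/∂y = -4*x*y + 3*y*z - 2
∇×B = (-3*x*y + 3*z^2 - 7, -2, -4*x*y + 3*y*z - 2)
At (2, 1, -2): (-1, -2, -16).

(-1, -2, -16)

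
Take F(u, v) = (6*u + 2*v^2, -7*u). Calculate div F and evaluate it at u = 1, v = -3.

6

∂F₁/∂u = 6
∂F₂/∂v = 0
∇·F = 6
At (1, -3): 6.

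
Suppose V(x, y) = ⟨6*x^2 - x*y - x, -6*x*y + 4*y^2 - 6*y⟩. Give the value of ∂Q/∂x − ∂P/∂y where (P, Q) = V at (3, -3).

21

∂V₂/∂x = -6*y
∂V₁/∂y = -x
Scalar curl = x - 6*y
At (3, -3): 21.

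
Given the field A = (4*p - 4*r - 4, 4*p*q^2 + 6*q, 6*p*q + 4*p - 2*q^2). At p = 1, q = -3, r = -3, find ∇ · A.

∂A₁/∂p = 4
∂A₂/∂q = 8*p*q + 6
∂A₃/∂r = 0
∇·A = 8*p*q + 10
At (1, -3, -3): -14.

-14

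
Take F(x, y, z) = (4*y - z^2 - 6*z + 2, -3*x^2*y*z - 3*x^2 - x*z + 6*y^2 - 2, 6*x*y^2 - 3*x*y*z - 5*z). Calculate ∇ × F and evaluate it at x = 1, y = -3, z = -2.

(-38, -38, -44)

(∇×F)₁ = ∂F₃/∂y − ∂F₂/∂z = 3*x^2*y + 12*x*y - 3*x*z + x
(∇×F)₂ = ∂F₁/∂z − ∂F₃/∂x = -6*y^2 + 3*y*z - 2*z - 6
(∇×F)₃ = ∂F₂/∂x − ∂F₁/∂y = -6*x*y*z - 6*x - z - 4
∇×F = (3*x^2*y + 12*x*y - 3*x*z + x, -6*y^2 + 3*y*z - 2*z - 6, -6*x*y*z - 6*x - z - 4)
At (1, -3, -2): (-38, -38, -44).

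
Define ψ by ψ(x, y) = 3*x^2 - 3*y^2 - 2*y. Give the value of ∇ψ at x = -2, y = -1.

(-12, 4)

∂ψ/∂x = 6*x
∂ψ/∂y = -6*y - 2
∇ψ = (6*x, -6*y - 2)
At (-2, -1): (-12, 4).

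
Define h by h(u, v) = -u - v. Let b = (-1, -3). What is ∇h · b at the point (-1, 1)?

∂h/∂u = -1
∂h/∂v = -1
∇h at (-1, 1) = (-1, -1)
∇h · b = (-1)(-1) + (-1)(-3) = 4

4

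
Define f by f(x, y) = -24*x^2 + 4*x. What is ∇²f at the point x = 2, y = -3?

-48

∂²f/∂x² = -48
∂²f/∂y² = 0
∇²f = -48
At (2, -3): -48.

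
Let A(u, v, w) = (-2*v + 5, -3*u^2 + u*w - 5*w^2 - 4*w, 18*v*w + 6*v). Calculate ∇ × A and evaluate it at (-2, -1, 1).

(∇×A)₁ = ∂A₃/∂v − ∂A₂/∂w = -u + 28*w + 10
(∇×A)₂ = ∂A₁/∂w − ∂A₃/∂u = 0
(∇×A)₃ = ∂A₂/∂u − ∂A₁/∂v = -6*u + w + 2
∇×A = (-u + 28*w + 10, 0, -6*u + w + 2)
At (-2, -1, 1): (40, 0, 15).

(40, 0, 15)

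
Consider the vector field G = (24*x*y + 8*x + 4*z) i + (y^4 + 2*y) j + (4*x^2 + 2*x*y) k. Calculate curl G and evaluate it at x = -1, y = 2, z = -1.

(∇×G)₁ = ∂G₃/∂y − ∂G₂/∂z = 2*x
(∇×G)₂ = ∂G₁/∂z − ∂G₃/∂x = -8*x - 2*y + 4
(∇×G)₃ = ∂G₂/∂x − ∂G₁/∂y = -24*x
∇×G = (2*x, -8*x - 2*y + 4, -24*x)
At (-1, 2, -1): (-2, 8, 24).

(-2, 8, 24)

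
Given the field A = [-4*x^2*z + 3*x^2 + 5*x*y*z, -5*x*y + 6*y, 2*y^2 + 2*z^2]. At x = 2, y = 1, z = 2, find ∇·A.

-6

∂A₁/∂x = -8*x*z + 6*x + 5*y*z
∂A₂/∂y = -5*x + 6
∂A₃/∂z = 4*z
∇·A = -8*x*z + x + 5*y*z + 4*z + 6
At (2, 1, 2): -6.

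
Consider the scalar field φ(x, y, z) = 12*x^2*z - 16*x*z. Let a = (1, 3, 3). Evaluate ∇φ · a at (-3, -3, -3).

∂φ/∂x = 24*x*z - 16*z
∂φ/∂y = 0
∂φ/∂z = 12*x^2 - 16*x
∇φ at (-3, -3, -3) = (264, 0, 156)
∇φ · a = (264)(1) + (0)(3) + (156)(3) = 732

732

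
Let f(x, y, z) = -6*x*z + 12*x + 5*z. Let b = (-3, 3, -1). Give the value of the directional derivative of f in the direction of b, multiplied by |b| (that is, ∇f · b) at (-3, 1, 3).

∂f/∂x = -6*z + 12
∂f/∂y = 0
∂f/∂z = -6*x + 5
∇f at (-3, 1, 3) = (-6, 0, 23)
∇f · b = (-6)(-3) + (0)(3) + (23)(-1) = -5

-5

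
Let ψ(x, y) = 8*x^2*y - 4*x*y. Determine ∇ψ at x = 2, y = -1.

(-28, 24)

∂ψ/∂x = 16*x*y - 4*y
∂ψ/∂y = 8*x^2 - 4*x
∇ψ = (16*x*y - 4*y, 8*x^2 - 4*x)
At (2, -1): (-28, 24).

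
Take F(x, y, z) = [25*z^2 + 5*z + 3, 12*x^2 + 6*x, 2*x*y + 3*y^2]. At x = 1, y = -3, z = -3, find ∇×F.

(∇×F)₁ = ∂F₃/∂y − ∂F₂/∂z = 2*x + 6*y
(∇×F)₂ = ∂F₁/∂z − ∂F₃/∂x = -2*y + 50*z + 5
(∇×F)₃ = ∂F₂/∂x − ∂F₁/∂y = 24*x + 6
∇×F = (2*x + 6*y, -2*y + 50*z + 5, 24*x + 6)
At (1, -3, -3): (-16, -139, 30).

(-16, -139, 30)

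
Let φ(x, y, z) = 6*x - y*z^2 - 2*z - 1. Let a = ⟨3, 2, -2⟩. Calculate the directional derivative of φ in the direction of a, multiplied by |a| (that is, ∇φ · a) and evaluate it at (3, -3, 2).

-10

∂φ/∂x = 6
∂φ/∂y = -z^2
∂φ/∂z = -2*y*z - 2
∇φ at (3, -3, 2) = (6, -4, 10)
∇φ · a = (6)(3) + (-4)(2) + (10)(-2) = -10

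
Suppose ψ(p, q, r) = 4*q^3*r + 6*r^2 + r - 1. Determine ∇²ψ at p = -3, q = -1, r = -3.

∂²ψ/∂p² = 0
∂²ψ/∂q² = 24*q*r
∂²ψ/∂r² = 12
∇²ψ = 24*q*r + 12
At (-3, -1, -3): 84.

84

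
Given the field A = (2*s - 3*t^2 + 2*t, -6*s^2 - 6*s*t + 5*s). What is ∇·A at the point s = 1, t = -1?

∂A₁/∂s = 2
∂A₂/∂t = -6*s
∇·A = -6*s + 2
At (1, -1): -4.

-4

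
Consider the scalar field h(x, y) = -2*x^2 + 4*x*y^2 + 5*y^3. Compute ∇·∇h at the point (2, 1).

∂²h/∂x² = -4
∂²h/∂y² = 2*(4*x + 15*y)
∇²h = 8*x + 30*y - 4
At (2, 1): 42.

42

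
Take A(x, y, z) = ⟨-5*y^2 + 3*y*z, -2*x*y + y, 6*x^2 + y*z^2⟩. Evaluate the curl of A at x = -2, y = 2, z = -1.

(1, 30, 19)

(∇×A)₁ = ∂A₃/∂y − ∂A₂/∂z = z^2
(∇×A)₂ = ∂A₁/∂z − ∂A₃/∂x = -12*x + 3*y
(∇×A)₃ = ∂A₂/∂x − ∂A₁/∂y = 8*y - 3*z
∇×A = (z^2, -12*x + 3*y, 8*y - 3*z)
At (-2, 2, -1): (1, 30, 19).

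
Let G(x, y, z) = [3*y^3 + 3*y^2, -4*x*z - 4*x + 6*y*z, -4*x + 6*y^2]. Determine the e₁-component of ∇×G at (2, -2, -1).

-4

(∇×G)_1 = ∂G₃/∂y − ∂G₂/∂z
= 12*y − (-4*x + 6*y)
= 4*x + 6*y
At (2, -2, -1): -4.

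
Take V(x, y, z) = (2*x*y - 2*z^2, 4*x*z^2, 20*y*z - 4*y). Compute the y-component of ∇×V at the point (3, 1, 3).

-12

(∇×V)_2 = ∂V₁/∂z − ∂V₃/∂x
= -4*z − (0)
= -4*z
At (3, 1, 3): -12.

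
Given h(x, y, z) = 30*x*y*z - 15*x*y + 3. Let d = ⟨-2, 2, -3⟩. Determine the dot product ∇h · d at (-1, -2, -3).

∂h/∂x = 30*y*z - 15*y
∂h/∂y = 30*x*z - 15*x
∂h/∂z = 30*x*y
∇h at (-1, -2, -3) = (210, 105, 60)
∇h · d = (210)(-2) + (105)(2) + (60)(-3) = -390

-390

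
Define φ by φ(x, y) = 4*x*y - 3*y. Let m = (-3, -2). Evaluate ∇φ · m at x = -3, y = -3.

∂φ/∂x = 4*y
∂φ/∂y = 4*x - 3
∇φ at (-3, -3) = (-12, -15)
∇φ · m = (-12)(-3) + (-15)(-2) = 66

66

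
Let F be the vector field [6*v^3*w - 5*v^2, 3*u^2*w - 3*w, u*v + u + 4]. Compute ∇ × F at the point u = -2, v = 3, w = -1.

(-11, 158, 204)

(∇×F)₁ = ∂F₃/∂v − ∂F₂/∂w = -3*u^2 + u + 3
(∇×F)₂ = ∂F₁/∂w − ∂F₃/∂u = 6*v^3 - v - 1
(∇×F)₃ = ∂F₂/∂u − ∂F₁/∂v = 6*u*w - 18*v^2*w + 10*v
∇×F = (-3*u^2 + u + 3, 6*v^3 - v - 1, 6*u*w - 18*v^2*w + 10*v)
At (-2, 3, -1): (-11, 158, 204).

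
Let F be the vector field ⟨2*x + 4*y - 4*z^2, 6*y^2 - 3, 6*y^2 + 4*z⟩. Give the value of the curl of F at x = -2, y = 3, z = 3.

(∇×F)₁ = ∂F₃/∂y − ∂F₂/∂z = 12*y
(∇×F)₂ = ∂F₁/∂z − ∂F₃/∂x = -8*z
(∇×F)₃ = ∂F₂/∂x − ∂F₁/∂y = -4
∇×F = (12*y, -8*z, -4)
At (-2, 3, 3): (36, -24, -4).

(36, -24, -4)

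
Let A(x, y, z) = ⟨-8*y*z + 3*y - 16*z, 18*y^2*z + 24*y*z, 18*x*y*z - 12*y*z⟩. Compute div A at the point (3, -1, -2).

∂A₁/∂x = 0
∂A₂/∂y = 36*y*z + 24*z
∂A₃/∂z = 18*x*y - 12*y
∇·A = 18*x*y + 36*y*z - 12*y + 24*z
At (3, -1, -2): -18.

-18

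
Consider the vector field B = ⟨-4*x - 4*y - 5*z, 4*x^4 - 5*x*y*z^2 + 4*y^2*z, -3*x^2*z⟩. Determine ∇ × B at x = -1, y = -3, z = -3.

(-126, 13, 123)

(∇×B)₁ = ∂B₃/∂y − ∂B₂/∂z = 10*x*y*z - 4*y^2
(∇×B)₂ = ∂B₁/∂z − ∂B₃/∂x = 6*x*z - 5
(∇×B)₃ = ∂B₂/∂x − ∂B₁/∂y = 16*x^3 - 5*y*z^2 + 4
∇×B = (10*x*y*z - 4*y^2, 6*x*z - 5, 16*x^3 - 5*y*z^2 + 4)
At (-1, -3, -3): (-126, 13, 123).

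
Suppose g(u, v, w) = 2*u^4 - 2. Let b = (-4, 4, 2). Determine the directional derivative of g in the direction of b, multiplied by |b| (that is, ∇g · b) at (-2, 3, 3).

∂g/∂u = 8*u^3
∂g/∂v = 0
∂g/∂w = 0
∇g at (-2, 3, 3) = (-64, 0, 0)
∇g · b = (-64)(-4) + (0)(4) + (0)(2) = 256

256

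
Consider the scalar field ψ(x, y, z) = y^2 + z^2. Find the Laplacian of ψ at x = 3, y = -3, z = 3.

∂²ψ/∂x² = 0
∂²ψ/∂y² = 2
∂²ψ/∂z² = 2
∇²ψ = 4
At (3, -3, 3): 4.

4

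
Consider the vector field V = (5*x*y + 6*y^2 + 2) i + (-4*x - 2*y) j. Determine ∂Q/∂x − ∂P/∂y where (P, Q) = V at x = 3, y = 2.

∂V₂/∂x = -4
∂V₁/∂y = 5*x + 12*y
Scalar curl = -5*x - 12*y - 4
At (3, 2): -43.

-43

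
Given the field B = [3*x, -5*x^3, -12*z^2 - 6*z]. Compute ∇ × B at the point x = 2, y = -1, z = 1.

(∇×B)₁ = ∂B₃/∂y − ∂B₂/∂z = 0
(∇×B)₂ = ∂B₁/∂z − ∂B₃/∂x = 0
(∇×B)₃ = ∂B₂/∂x − ∂B₁/∂y = -15*x^2
∇×B = (0, 0, -15*x^2)
At (2, -1, 1): (0, 0, -60).

(0, 0, -60)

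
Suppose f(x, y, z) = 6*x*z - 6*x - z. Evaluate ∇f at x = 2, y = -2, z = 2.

(6, 0, 11)

∂f/∂x = 6*z - 6
∂f/∂y = 0
∂f/∂z = 6*x - 1
∇f = (6*z - 6, 0, 6*x - 1)
At (2, -2, 2): (6, 0, 11).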